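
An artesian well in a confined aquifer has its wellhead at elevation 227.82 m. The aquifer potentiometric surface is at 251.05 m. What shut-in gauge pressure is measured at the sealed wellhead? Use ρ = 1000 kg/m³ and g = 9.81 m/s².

P ≈ 228 kPa

Head above the cap: Δh = 251.05 − 227.82 = 23.23 m.
P = ρgΔh = 1000 × 9.81 × 23.23 = 227886 Pa ≈ 228 kPa.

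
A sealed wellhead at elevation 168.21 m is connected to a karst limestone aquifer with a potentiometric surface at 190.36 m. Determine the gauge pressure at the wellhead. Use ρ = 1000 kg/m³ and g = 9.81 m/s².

Head above the cap: Δh = 190.36 − 168.21 = 22.15 m.
P = ρgΔh = 1000 × 9.81 × 22.15 = 217292 Pa ≈ 217 kPa.

P ≈ 217 kPa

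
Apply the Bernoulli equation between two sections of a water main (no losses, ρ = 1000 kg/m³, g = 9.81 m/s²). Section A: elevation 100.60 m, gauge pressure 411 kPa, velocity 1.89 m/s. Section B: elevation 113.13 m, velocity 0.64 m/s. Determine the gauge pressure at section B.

P₂ ≈ 290 kPa

Pressure head at A: ψ₁ = P₁/(ρg) = 411×1000 / (1000 × 9.81) = 41.90 m.
Velocity heads: v₁²/2g = 1.89²/19.62 = 0.182 m; v₂²/2g = 0.64²/19.62 = 0.021 m.
Total head H = z₁ + ψ₁ + v₁²/2g = 100.60 + 41.90 + 0.182 = 142.68 m.
ψ₂ = H − z₂ − v₂²/2g = 142.68 − 113.13 − 0.021 = 29.53 m.
P₂ = ρgψ₂ = 1000 × 9.81 × 29.53 ≈ 290 kPa.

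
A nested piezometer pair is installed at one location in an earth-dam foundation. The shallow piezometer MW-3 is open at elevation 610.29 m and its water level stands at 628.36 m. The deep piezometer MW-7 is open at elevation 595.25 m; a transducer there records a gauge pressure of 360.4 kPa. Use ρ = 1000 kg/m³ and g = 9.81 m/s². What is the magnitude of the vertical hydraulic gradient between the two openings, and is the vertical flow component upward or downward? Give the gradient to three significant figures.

Total head at MW-3: h = 628.36 m (water level in the standpipe).
Pressure head at MW-7: ψ = P/(ρg) = 360.4×1000 / (1000 × 9.81) = 36.74 m.
Total head at MW-7: h = z + ψ = 595.25 + 36.74 = 631.99 m.
Δh = h(MW-3) − h(MW-7) = 628.36 − 631.99 = -3.63 m.
Vertical separation Δz = 610.29 − 595.25 = 15.04 m.
|i_v| = |Δh| / Δz = 3.63 / 15.04 = 0.241.
Head is higher in the deep piezometer, so vertical flow is upward (discharge condition).

|i_v| ≈ 0.241; vertical flow is upward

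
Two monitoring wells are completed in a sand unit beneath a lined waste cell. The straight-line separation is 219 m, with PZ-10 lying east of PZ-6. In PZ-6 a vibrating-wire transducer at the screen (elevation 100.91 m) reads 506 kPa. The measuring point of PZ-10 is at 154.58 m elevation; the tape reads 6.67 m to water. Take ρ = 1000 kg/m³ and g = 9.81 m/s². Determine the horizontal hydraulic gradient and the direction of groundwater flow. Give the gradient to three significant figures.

Pressure head at PZ-6: ψ = P/(ρg) = 506×1000 / (1000 × 9.81) = 51.58 m.
Total head at PZ-6: h = z + ψ = 100.91 + 51.58 = 152.49 m.
Total head at PZ-10: h = 154.58 − 6.67 = 147.91 m.
Head difference: h(PZ-6) − h(PZ-10) = 152.49 − 147.91 = 4.58 m.
Hydraulic gradient: i = |Δh| / L = 4.58 / 219 = 0.0209.
Flow is from higher to lower head: from PZ-6 toward PZ-10, i.e. toward the east.

i ≈ 0.0209; groundwater flows toward the east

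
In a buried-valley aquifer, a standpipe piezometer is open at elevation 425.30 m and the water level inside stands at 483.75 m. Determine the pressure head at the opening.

Total head h = 483.75 m (the water-surface elevation in the piezometer).
Pressure head ψ = h − z = 483.75 − 425.30 = 58.45 m.

ψ ≈ 58.45 m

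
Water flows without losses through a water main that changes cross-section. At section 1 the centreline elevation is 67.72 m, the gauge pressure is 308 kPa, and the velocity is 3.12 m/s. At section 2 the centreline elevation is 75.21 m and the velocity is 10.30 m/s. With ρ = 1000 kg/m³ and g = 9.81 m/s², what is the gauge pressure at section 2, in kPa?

Pressure head at 1: ψ₁ = P₁/(ρg) = 308×1000 / (1000 × 9.81) = 31.40 m.
Velocity heads: v₁²/2g = 3.12²/19.62 = 0.496 m; v₂²/2g = 10.30²/19.62 = 5.407 m.
Total head H = z₁ + ψ₁ + v₁²/2g = 67.72 + 31.40 + 0.496 = 99.62 m.
ψ₂ = H − z₂ − v₂²/2g = 99.62 − 75.21 − 5.407 = 19.00 m.
P₂ = ρgψ₂ = 1000 × 9.81 × 19.00 ≈ 186 kPa.

P₂ ≈ 186 kPa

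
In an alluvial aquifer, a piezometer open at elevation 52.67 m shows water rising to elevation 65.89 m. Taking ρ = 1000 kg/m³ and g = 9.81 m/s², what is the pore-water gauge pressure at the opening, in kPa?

P ≈ 130 kPa

Pressure head ψ = h − z = 65.89 − 52.67 = 13.22 m.
P = ρgψ = 1000 × 9.81 × 13.22 = 129688 Pa ≈ 130 kPa.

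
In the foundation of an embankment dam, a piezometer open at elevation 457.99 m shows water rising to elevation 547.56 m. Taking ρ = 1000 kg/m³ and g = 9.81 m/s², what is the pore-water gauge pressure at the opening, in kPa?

P ≈ 879 kPa

Pressure head ψ = h − z = 547.56 − 457.99 = 89.57 m.
P = ρgψ = 1000 × 9.81 × 89.57 = 878682 Pa ≈ 879 kPa.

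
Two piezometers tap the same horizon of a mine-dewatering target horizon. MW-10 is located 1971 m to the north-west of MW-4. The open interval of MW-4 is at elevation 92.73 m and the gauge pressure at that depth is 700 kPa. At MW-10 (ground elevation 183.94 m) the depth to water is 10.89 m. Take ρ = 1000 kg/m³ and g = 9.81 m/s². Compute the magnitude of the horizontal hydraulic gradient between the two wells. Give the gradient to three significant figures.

i ≈ 0.00455

Pressure head at MW-4: ψ = P/(ρg) = 700×1000 / (1000 × 9.81) = 71.36 m.
Total head at MW-4: h = z + ψ = 92.73 + 71.36 = 164.09 m.
Total head at MW-10: h = 183.94 − 10.89 = 173.05 m.
Head difference: h(MW-4) − h(MW-10) = 164.09 − 173.05 = -8.96 m.
Hydraulic gradient: i = |Δh| / L = 8.96 / 1971 = 0.00455.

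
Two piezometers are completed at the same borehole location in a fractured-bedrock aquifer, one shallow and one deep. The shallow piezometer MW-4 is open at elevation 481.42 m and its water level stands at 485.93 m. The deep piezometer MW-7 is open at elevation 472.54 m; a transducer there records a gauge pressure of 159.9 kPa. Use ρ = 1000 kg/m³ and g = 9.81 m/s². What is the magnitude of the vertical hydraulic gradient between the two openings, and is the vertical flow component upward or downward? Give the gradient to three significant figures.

|i_v| ≈ 0.328; vertical flow is upward

Total head at MW-4: h = 485.93 m (water level in the standpipe).
Pressure head at MW-7: ψ = P/(ρg) = 159.9×1000 / (1000 × 9.81) = 16.30 m.
Total head at MW-7: h = z + ψ = 472.54 + 16.30 = 488.84 m.
Δh = h(MW-4) − h(MW-7) = 485.93 − 488.84 = -2.91 m.
Vertical separation Δz = 481.42 − 472.54 = 8.88 m.
|i_v| = |Δh| / Δz = 2.91 / 8.88 = 0.328.
Head is higher in the deep piezometer, so vertical flow is upward (discharge condition).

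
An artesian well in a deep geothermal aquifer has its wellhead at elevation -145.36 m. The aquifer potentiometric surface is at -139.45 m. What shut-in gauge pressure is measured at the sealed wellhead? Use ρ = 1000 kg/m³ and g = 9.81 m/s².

Head above the cap: Δh = -139.45 − (-145.36) = 5.91 m.
P = ρgΔh = 1000 × 9.81 × 5.91 = 57977 Pa ≈ 58.0 kPa.

P ≈ 58.0 kPa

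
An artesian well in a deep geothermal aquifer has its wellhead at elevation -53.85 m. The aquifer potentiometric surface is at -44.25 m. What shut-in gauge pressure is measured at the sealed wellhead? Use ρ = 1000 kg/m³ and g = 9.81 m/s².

Head above the cap: Δh = -44.25 − (-53.85) = 9.60 m.
P = ρgΔh = 1000 × 9.81 × 9.60 = 94176 Pa ≈ 94.2 kPa.

P ≈ 94.2 kPa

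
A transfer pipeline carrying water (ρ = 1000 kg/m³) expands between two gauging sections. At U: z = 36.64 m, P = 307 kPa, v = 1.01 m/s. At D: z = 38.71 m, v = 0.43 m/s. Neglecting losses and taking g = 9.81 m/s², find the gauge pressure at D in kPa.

P₂ ≈ 287 kPa

Pressure head at U: ψ₁ = P₁/(ρg) = 307×1000 / (1000 × 9.81) = 31.29 m.
Velocity heads: v₁²/2g = 1.01²/19.62 = 0.052 m; v₂²/2g = 0.43²/19.62 = 0.009 m.
Total head H = z₁ + ψ₁ + v₁²/2g = 36.64 + 31.29 + 0.052 = 67.98 m.
ψ₂ = H − z₂ − v₂²/2g = 67.98 − 38.71 − 0.009 = 29.26 m.
P₂ = ρgψ₂ = 1000 × 9.81 × 29.26 ≈ 287 kPa.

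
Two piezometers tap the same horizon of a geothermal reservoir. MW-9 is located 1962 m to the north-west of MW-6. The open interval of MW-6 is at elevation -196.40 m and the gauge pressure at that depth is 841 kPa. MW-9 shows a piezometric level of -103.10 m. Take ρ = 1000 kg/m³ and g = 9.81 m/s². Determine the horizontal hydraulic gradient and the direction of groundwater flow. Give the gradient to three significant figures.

Pressure head at MW-6: ψ = P/(ρg) = 841×1000 / (1000 × 9.81) = 85.73 m.
Total head at MW-6: h = z + ψ = -196.40 + 85.73 = -110.67 m.
Total head at MW-9: h = -103.10 m (water level in the piezometer is the total head).
Head difference: h(MW-6) − h(MW-9) = -110.67 − (-103.10) = -7.57 m.
Hydraulic gradient: i = |Δh| / L = 7.57 / 1962 = 0.00386.
Flow is from higher to lower head: from MW-9 toward MW-6, i.e. toward the south-east.

i ≈ 0.00386; groundwater flows toward the south-east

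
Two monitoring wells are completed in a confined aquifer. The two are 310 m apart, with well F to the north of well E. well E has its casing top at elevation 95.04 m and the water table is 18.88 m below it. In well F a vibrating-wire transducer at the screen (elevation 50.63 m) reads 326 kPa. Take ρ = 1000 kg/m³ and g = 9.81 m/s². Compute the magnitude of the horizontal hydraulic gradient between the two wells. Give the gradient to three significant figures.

Total head at well E: h = 95.04 − 18.88 = 76.16 m.
Pressure head at well F: ψ = P/(ρg) = 326×1000 / (1000 × 9.81) = 33.23 m.
Total head at well F: h = z + ψ = 50.63 + 33.23 = 83.86 m.
Head difference: h(well E) − h(well F) = 76.16 − 83.86 = -7.70 m.
Hydraulic gradient: i = |Δh| / L = 7.70 / 310 = 0.0248.

i ≈ 0.0248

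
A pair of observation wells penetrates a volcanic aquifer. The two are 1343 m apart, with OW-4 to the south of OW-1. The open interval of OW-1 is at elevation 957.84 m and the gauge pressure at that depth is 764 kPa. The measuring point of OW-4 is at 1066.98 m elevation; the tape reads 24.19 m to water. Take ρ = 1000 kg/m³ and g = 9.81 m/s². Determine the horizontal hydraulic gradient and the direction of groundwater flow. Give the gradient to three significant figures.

i ≈ 0.00526; groundwater flows toward the north

Pressure head at OW-1: ψ = P/(ρg) = 764×1000 / (1000 × 9.81) = 77.88 m.
Total head at OW-1: h = z + ψ = 957.84 + 77.88 = 1035.72 m.
Total head at OW-4: h = 1066.98 − 24.19 = 1042.79 m.
Head difference: h(OW-1) − h(OW-4) = 1035.72 − 1042.79 = -7.07 m.
Hydraulic gradient: i = |Δh| / L = 7.07 / 1343 = 0.00526.
Flow is from higher to lower head: from OW-4 toward OW-1, i.e. toward the north.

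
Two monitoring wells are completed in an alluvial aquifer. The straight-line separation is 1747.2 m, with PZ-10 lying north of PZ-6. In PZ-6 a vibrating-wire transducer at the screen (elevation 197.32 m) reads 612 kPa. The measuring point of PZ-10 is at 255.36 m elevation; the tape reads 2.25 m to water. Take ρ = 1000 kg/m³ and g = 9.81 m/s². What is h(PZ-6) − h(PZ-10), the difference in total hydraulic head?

Δh ≈ 6.60 m

Pressure head at PZ-6: ψ = P/(ρg) = 612×1000 / (1000 × 9.81) = 62.39 m.
Total head at PZ-6: h = z + ψ = 197.32 + 62.39 = 259.71 m.
Total head at PZ-10: h = 255.36 − 2.25 = 253.11 m.
Head difference: h(PZ-6) − h(PZ-10) = 259.71 − 253.11 = 6.60 m.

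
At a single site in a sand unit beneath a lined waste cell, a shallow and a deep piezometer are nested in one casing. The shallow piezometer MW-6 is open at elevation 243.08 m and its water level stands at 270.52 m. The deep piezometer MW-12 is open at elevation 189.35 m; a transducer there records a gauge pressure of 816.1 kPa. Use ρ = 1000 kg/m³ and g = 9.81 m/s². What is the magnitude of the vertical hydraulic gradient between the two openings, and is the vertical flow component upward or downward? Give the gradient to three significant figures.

|i_v| ≈ 0.0376; vertical flow is upward

Total head at MW-6: h = 270.52 m (water level in the standpipe).
Pressure head at MW-12: ψ = P/(ρg) = 816.1×1000 / (1000 × 9.81) = 83.19 m.
Total head at MW-12: h = z + ψ = 189.35 + 83.19 = 272.54 m.
Δh = h(MW-6) − h(MW-12) = 270.52 − 272.54 = -2.02 m.
Vertical separation Δz = 243.08 − 189.35 = 53.73 m.
|i_v| = |Δh| / Δz = 2.02 / 53.73 = 0.0376.
Head is higher in the deep piezometer, so vertical flow is upward (discharge condition).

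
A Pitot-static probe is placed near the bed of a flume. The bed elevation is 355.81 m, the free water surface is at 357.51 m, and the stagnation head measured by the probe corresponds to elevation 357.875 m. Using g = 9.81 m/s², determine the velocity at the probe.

v ≈ 2.68 m/s

Near the bed, under hydrostatic conditions, the piezometric head (z + ψ) equals the free-surface elevation, 357.51 m.
Velocity head = total − piezometric = 357.875 − 357.51 = 0.365 m.
v = √(2g·h_v) = √(2 × 9.81 × 0.365) = 2.68 m/s.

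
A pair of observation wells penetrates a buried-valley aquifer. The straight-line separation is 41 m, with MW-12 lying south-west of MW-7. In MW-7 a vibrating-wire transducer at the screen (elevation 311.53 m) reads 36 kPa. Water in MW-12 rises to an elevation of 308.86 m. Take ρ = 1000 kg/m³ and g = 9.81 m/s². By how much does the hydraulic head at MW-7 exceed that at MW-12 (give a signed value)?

Pressure head at MW-7: ψ = P/(ρg) = 36×1000 / (1000 × 9.81) = 3.67 m.
Total head at MW-7: h = z + ψ = 311.53 + 3.67 = 315.20 m.
Total head at MW-12: h = 308.86 m (water level in the piezometer is the total head).
Head difference: h(MW-7) − h(MW-12) = 315.20 − 308.86 = 6.34 m.

Δh ≈ 6.34 m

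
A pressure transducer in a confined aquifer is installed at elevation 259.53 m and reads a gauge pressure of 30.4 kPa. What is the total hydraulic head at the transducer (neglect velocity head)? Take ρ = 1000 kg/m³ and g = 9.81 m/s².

ψ = P/(ρg) = 30.4×1000 / (1000 × 9.81) = 3.10 m.
h = z + ψ = 259.53 + 3.10 = 262.63 m.

h ≈ 262.63 m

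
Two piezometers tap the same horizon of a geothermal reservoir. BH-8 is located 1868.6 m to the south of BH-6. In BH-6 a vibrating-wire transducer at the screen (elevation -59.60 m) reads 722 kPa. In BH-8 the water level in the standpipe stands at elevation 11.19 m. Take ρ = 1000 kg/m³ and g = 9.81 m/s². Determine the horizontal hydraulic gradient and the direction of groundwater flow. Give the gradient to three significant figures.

Pressure head at BH-6: ψ = P/(ρg) = 722×1000 / (1000 × 9.81) = 73.60 m.
Total head at BH-6: h = z + ψ = -59.60 + 73.60 = 14.00 m.
Total head at BH-8: h = 11.19 m (water level in the piezometer is the total head).
Head difference: h(BH-6) − h(BH-8) = 14.00 − 11.19 = 2.81 m.
Hydraulic gradient: i = |Δh| / L = 2.81 / 1868.6 = 0.00150.
Flow is from higher to lower head: from BH-6 toward BH-8, i.e. toward the south.

i ≈ 0.00150; groundwater flows toward the south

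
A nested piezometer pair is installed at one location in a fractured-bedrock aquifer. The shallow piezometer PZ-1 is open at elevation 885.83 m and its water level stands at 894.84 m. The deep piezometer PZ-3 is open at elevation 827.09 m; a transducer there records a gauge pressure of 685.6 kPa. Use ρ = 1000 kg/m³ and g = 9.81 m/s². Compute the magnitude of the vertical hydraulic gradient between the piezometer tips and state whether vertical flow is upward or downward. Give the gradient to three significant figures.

Total head at PZ-1: h = 894.84 m (water level in the standpipe).
Pressure head at PZ-3: ψ = P/(ρg) = 685.6×1000 / (1000 × 9.81) = 69.89 m.
Total head at PZ-3: h = z + ψ = 827.09 + 69.89 = 896.98 m.
Δh = h(PZ-1) − h(PZ-3) = 894.84 − 896.98 = -2.14 m.
Vertical separation Δz = 885.83 − 827.09 = 58.74 m.
|i_v| = |Δh| / Δz = 2.14 / 58.74 = 0.0364.
Head is higher in the deep piezometer, so vertical flow is upward (discharge condition).

|i_v| ≈ 0.0364; vertical flow is upward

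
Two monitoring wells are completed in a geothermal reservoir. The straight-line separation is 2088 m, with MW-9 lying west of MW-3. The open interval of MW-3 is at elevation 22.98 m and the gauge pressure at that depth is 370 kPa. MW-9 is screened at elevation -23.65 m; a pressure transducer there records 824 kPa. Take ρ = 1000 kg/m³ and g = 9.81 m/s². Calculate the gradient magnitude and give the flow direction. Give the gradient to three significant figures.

Pressure head at MW-3: ψ = P/(ρg) = 370×1000 / (1000 × 9.81) = 37.72 m.
Total head at MW-3: h = z + ψ = 22.98 + 37.72 = 60.70 m.
Pressure head at MW-9: ψ = P/(ρg) = 824×1000 / (1000 × 9.81) = 84.00 m.
Total head at MW-9: h = z + ψ = -23.65 + 84.00 = 60.35 m.
Head difference: h(MW-3) − h(MW-9) = 60.70 − 60.35 = 0.35 m.
Hydraulic gradient: i = |Δh| / L = 0.35 / 2088 = 0.000168.
Flow is from higher to lower head: from MW-3 toward MW-9, i.e. toward the west.

i ≈ 0.000168; groundwater flows toward the west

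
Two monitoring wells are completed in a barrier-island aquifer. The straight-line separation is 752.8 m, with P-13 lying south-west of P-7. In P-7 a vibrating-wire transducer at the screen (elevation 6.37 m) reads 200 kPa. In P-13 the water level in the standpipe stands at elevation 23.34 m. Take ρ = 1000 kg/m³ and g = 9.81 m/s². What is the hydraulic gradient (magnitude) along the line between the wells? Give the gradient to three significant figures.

Pressure head at P-7: ψ = P/(ρg) = 200×1000 / (1000 × 9.81) = 20.39 m.
Total head at P-7: h = z + ψ = 6.37 + 20.39 = 26.76 m.
Total head at P-13: h = 23.34 m (water level in the piezometer is the total head).
Head difference: h(P-7) − h(P-13) = 26.76 − 23.34 = 3.42 m.
Hydraulic gradient: i = |Δh| / L = 3.42 / 752.8 = 0.00454.

i ≈ 0.00454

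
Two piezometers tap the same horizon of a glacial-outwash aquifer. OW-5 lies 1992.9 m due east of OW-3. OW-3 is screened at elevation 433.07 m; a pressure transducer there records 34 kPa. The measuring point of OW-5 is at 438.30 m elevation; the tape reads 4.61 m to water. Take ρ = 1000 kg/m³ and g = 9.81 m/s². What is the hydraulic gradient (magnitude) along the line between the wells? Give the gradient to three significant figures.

Pressure head at OW-3: ψ = P/(ρg) = 34×1000 / (1000 × 9.81) = 3.47 m.
Total head at OW-3: h = z + ψ = 433.07 + 3.47 = 436.54 m.
Total head at OW-5: h = 438.30 − 4.61 = 433.69 m.
Head difference: h(OW-3) − h(OW-5) = 436.54 − 433.69 = 2.85 m.
Hydraulic gradient: i = |Δh| / L = 2.85 / 1992.9 = 0.00143.

i ≈ 0.00143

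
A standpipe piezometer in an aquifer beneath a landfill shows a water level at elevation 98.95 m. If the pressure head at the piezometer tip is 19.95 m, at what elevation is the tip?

z ≈ 79.00 m

z = h − ψ = 98.95 − 19.95 = 79.00 m.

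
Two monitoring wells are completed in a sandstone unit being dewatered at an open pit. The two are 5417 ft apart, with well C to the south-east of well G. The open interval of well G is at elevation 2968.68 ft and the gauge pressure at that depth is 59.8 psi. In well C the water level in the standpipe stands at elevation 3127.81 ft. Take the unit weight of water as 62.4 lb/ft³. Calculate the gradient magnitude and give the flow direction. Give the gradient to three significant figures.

i ≈ 0.00390; groundwater flows toward the north-west

Pressure head at well G: ψ = 144·P/γ = 144 × 59.8 / 62.4 = 138.00 ft.
Total head at well G: h = z + ψ = 2968.68 + 138.00 = 3106.68 ft.
Total head at well C: h = 3127.81 ft (water level in the piezometer is the total head).
Head difference: h(well G) − h(well C) = 3106.68 − 3127.81 = -21.13 ft.
Hydraulic gradient: i = |Δh| / L = 21.13 / 5417 = 0.00390.
Flow is from higher to lower head: from well C toward well G, i.e. toward the north-west.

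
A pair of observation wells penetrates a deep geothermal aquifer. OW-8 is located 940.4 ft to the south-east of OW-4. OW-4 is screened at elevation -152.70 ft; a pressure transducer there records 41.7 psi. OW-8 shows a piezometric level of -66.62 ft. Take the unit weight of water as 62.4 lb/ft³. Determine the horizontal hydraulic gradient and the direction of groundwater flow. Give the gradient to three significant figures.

i ≈ 0.0108; groundwater flows toward the south-east

Pressure head at OW-4: ψ = 144·P/γ = 144 × 41.7 / 62.4 = 96.23 ft.
Total head at OW-4: h = z + ψ = -152.70 + 96.23 = -56.47 ft.
Total head at OW-8: h = -66.62 ft (water level in the piezometer is the total head).
Head difference: h(OW-4) − h(OW-8) = -56.47 − (-66.62) = 10.15 ft.
Hydraulic gradient: i = |Δh| / L = 10.15 / 940.4 = 0.0108.
Flow is from higher to lower head: from OW-4 toward OW-8, i.e. toward the south-east.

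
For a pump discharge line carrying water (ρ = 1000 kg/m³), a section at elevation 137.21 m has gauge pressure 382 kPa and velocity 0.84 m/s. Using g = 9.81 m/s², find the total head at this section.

h ≈ 176.19 m

Pressure head ψ = P/(ρg) = 382×1000 / (1000 × 9.81) = 38.94 m.
Velocity head = v²/(2g) = 0.84² / (2 × 9.81) = 0.036 m.
h = z + ψ + v²/(2g) = 137.21 + 38.94 + 0.036 = 176.19 m.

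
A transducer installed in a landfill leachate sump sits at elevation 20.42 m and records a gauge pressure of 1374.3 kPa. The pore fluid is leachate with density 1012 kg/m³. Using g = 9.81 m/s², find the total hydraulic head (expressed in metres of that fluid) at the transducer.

h ≈ 158.85 m

ψ = P/(ρg) = 1374.3×1000 / (1012 × 9.81) = 138.43 m.
h = z + ψ = 20.42 + 138.43 = 158.85 m.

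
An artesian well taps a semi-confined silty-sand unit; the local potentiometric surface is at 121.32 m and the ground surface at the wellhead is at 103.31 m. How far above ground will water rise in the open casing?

Water rises to the potentiometric surface, so the rise above ground = 121.32 − 103.31 = 18.01 m.

≈ 18.01 m above ground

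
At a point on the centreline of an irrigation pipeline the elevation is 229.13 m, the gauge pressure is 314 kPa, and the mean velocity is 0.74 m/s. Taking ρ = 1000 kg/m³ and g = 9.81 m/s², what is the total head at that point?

Pressure head ψ = P/(ρg) = 314×1000 / (1000 × 9.81) = 32.01 m.
Velocity head = v²/(2g) = 0.74² / (2 × 9.81) = 0.028 m.
h = z + ψ + v²/(2g) = 229.13 + 32.01 + 0.028 = 261.17 m.

h ≈ 261.17 m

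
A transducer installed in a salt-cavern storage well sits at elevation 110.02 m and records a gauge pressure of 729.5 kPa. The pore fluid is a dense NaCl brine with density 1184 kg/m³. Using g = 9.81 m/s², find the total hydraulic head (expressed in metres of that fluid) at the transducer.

ψ = P/(ρg) = 729.5×1000 / (1184 × 9.81) = 62.81 m.
h = z + ψ = 110.02 + 62.81 = 172.83 m.

h ≈ 172.83 m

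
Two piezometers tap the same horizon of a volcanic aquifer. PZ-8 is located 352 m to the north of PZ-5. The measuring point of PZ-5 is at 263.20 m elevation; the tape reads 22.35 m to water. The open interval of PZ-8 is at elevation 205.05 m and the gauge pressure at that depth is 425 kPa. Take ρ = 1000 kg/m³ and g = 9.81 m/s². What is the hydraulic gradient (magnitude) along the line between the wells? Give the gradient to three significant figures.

Total head at PZ-5: h = 263.20 − 22.35 = 240.85 m.
Pressure head at PZ-8: ψ = P/(ρg) = 425×1000 / (1000 × 9.81) = 43.32 m.
Total head at PZ-8: h = z + ψ = 205.05 + 43.32 = 248.37 m.
Head difference: h(PZ-5) − h(PZ-8) = 240.85 − 248.37 = -7.52 m.
Hydraulic gradient: i = |Δh| / L = 7.52 / 352 = 0.0214.

i ≈ 0.0214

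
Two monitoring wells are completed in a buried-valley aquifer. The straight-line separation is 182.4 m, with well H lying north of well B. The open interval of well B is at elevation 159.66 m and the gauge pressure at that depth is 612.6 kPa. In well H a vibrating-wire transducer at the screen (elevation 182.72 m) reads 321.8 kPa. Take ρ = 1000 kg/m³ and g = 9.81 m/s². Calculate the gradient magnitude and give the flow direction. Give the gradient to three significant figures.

Pressure head at well B: ψ = P/(ρg) = 612.6×1000 / (1000 × 9.81) = 62.45 m.
Total head at well B: h = z + ψ = 159.66 + 62.45 = 222.11 m.
Pressure head at well H: ψ = P/(ρg) = 321.8×1000 / (1000 × 9.81) = 32.80 m.
Total head at well H: h = z + ψ = 182.72 + 32.80 = 215.52 m.
Head difference: h(well B) − h(well H) = 222.11 − 215.52 = 6.59 m.
Hydraulic gradient: i = |Δh| / L = 6.59 / 182.4 = 0.0361.
Flow is from higher to lower head: from well B toward well H, i.e. toward the north.

i ≈ 0.0361; groundwater flows toward the north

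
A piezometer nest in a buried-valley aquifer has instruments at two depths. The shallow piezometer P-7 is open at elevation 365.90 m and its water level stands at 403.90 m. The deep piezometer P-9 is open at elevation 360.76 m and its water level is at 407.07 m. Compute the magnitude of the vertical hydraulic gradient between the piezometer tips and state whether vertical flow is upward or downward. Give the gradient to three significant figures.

Total head at P-7: h = 403.90 m (water level in the standpipe).
Total head at P-9: h = 407.07 m.
Δh = h(P-7) − h(P-9) = 403.90 − 407.07 = -3.17 m.
Vertical separation Δz = 365.90 − 360.76 = 5.14 m.
|i_v| = |Δh| / Δz = 3.17 / 5.14 = 0.617.
Head is higher in the deep piezometer, so vertical flow is upward (discharge condition).

|i_v| ≈ 0.617; vertical flow is upward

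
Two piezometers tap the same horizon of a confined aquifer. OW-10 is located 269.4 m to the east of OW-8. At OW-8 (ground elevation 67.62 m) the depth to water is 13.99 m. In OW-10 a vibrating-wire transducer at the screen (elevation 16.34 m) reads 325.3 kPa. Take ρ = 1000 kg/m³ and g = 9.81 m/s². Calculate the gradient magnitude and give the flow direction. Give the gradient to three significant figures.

Total head at OW-8: h = 67.62 − 13.99 = 53.63 m.
Pressure head at OW-10: ψ = P/(ρg) = 325.3×1000 / (1000 × 9.81) = 33.16 m.
Total head at OW-10: h = z + ψ = 16.34 + 33.16 = 49.50 m.
Head difference: h(OW-8) − h(OW-10) = 53.63 − 49.50 = 4.13 m.
Hydraulic gradient: i = |Δh| / L = 4.13 / 269.4 = 0.0153.
Flow is from higher to lower head: from OW-8 toward OW-10, i.e. toward the east.

i ≈ 0.0153; groundwater flows toward the east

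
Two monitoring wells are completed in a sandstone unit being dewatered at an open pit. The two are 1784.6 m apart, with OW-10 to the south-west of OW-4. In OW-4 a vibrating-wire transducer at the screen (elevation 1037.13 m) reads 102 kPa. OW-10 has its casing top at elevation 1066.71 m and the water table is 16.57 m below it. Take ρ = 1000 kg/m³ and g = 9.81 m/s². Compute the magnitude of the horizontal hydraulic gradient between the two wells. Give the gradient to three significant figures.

i ≈ 0.00146

Pressure head at OW-4: ψ = P/(ρg) = 102×1000 / (1000 × 9.81) = 10.40 m.
Total head at OW-4: h = z + ψ = 1037.13 + 10.40 = 1047.53 m.
Total head at OW-10: h = 1066.71 − 16.57 = 1050.14 m.
Head difference: h(OW-4) − h(OW-10) = 1047.53 − 1050.14 = -2.61 m.
Hydraulic gradient: i = |Δh| / L = 2.61 / 1784.6 = 0.00146.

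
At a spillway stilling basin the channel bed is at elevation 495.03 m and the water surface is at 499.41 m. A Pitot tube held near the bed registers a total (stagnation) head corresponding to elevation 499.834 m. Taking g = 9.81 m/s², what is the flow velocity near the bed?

Near the bed, under hydrostatic conditions, the piezometric head (z + ψ) equals the free-surface elevation, 499.41 m.
Velocity head = total − piezometric = 499.834 − 499.41 = 0.424 m.
v = √(2g·h_v) = √(2 × 9.81 × 0.424) = 2.88 m/s.

v ≈ 2.88 m/s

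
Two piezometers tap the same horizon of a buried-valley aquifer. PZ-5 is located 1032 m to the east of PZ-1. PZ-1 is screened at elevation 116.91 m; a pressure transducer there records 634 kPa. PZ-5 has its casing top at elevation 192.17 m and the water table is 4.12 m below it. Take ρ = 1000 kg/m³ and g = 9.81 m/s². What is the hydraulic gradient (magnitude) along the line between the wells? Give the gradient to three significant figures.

Pressure head at PZ-1: ψ = P/(ρg) = 634×1000 / (1000 × 9.81) = 64.63 m.
Total head at PZ-1: h = z + ψ = 116.91 + 64.63 = 181.54 m.
Total head at PZ-5: h = 192.17 − 4.12 = 188.05 m.
Head difference: h(PZ-1) − h(PZ-5) = 181.54 − 188.05 = -6.51 m.
Hydraulic gradient: i = |Δh| / L = 6.51 / 1032 = 0.00631.

i ≈ 0.00631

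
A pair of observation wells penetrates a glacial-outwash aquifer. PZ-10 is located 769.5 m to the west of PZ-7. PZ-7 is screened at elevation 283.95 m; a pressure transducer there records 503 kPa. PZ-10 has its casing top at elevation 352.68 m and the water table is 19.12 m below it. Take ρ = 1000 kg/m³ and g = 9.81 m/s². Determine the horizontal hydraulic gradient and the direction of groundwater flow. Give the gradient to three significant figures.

Pressure head at PZ-7: ψ = P/(ρg) = 503×1000 / (1000 × 9.81) = 51.27 m.
Total head at PZ-7: h = z + ψ = 283.95 + 51.27 = 335.22 m.
Total head at PZ-10: h = 352.68 − 19.12 = 333.56 m.
Head difference: h(PZ-7) − h(PZ-10) = 335.22 − 333.56 = 1.66 m.
Hydraulic gradient: i = |Δh| / L = 1.66 / 769.5 = 0.00216.
Flow is from higher to lower head: from PZ-7 toward PZ-10, i.e. toward the west.

i ≈ 0.00216; groundwater flows toward the west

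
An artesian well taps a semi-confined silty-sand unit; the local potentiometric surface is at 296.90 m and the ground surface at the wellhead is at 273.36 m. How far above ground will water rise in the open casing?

≈ 23.54 m above ground

Water rises to the potentiometric surface, so the rise above ground = 296.90 − 273.36 = 23.54 m.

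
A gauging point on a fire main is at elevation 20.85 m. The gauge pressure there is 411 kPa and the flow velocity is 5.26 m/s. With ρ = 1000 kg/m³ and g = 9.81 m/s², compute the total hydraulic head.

Pressure head ψ = P/(ρg) = 411×1000 / (1000 × 9.81) = 41.90 m.
Velocity head = v²/(2g) = 5.26² / (2 × 9.81) = 1.410 m.
h = z + ψ + v²/(2g) = 20.85 + 41.90 + 1.410 = 64.16 m.

h ≈ 64.16 m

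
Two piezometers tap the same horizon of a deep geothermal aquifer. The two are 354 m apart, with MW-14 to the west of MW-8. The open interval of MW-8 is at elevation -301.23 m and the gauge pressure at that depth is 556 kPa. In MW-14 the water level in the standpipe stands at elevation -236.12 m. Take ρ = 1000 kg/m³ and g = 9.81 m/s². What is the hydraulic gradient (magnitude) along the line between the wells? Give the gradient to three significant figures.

i ≈ 0.0238

Pressure head at MW-8: ψ = P/(ρg) = 556×1000 / (1000 × 9.81) = 56.68 m.
Total head at MW-8: h = z + ψ = -301.23 + 56.68 = -244.55 m.
Total head at MW-14: h = -236.12 m (water level in the piezometer is the total head).
Head difference: h(MW-8) − h(MW-14) = -244.55 − (-236.12) = -8.43 m.
Hydraulic gradient: i = |Δh| / L = 8.43 / 354 = 0.0238.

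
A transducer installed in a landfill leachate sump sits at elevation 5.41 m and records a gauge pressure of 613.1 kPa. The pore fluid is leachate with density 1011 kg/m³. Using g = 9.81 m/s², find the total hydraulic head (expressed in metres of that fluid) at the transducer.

h ≈ 67.23 m

ψ = P/(ρg) = 613.1×1000 / (1011 × 9.81) = 61.82 m.
h = z + ψ = 5.41 + 61.82 = 67.23 m.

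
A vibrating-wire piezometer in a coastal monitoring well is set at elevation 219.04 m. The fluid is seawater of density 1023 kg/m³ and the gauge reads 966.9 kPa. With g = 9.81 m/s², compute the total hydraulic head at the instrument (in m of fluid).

h ≈ 315.39 m

ψ = P/(ρg) = 966.9×1000 / (1023 × 9.81) = 96.35 m.
h = z + ψ = 219.04 + 96.35 = 315.39 m.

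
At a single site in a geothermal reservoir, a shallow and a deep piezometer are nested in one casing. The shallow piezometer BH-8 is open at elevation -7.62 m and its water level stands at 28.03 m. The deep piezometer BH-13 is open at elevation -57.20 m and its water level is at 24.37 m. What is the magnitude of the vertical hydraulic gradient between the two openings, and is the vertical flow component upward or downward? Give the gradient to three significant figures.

|i_v| ≈ 0.0738; vertical flow is downward

Total head at BH-8: h = 28.03 m (water level in the standpipe).
Total head at BH-13: h = 24.37 m.
Δh = h(BH-8) − h(BH-13) = 28.03 − 24.37 = 3.66 m.
Vertical separation Δz = -7.62 − (-57.20) = 49.58 m.
|i_v| = |Δh| / Δz = 3.66 / 49.58 = 0.0738.
Head is higher in the shallow piezometer, so vertical flow is downward (recharge condition).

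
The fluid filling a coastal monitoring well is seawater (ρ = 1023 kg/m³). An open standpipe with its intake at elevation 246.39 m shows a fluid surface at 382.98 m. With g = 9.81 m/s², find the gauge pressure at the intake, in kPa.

Pressure head ψ = h − z = 382.98 − 246.39 = 136.59 m.
P = ρgψ = 1023 × 9.81 × 136.59 = 1370767 Pa ≈ 1370 kPa.

P ≈ 1370 kPa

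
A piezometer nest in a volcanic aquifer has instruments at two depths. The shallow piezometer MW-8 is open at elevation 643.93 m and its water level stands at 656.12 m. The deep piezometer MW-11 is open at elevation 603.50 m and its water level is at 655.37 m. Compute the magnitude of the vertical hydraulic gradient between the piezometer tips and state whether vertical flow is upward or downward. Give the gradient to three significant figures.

|i_v| ≈ 0.0186; vertical flow is downward

Total head at MW-8: h = 656.12 m (water level in the standpipe).
Total head at MW-11: h = 655.37 m.
Δh = h(MW-8) − h(MW-11) = 656.12 − 655.37 = 0.75 m.
Vertical separation Δz = 643.93 − 603.50 = 40.43 m.
|i_v| = |Δh| / Δz = 0.75 / 40.43 = 0.0186.
Head is higher in the shallow piezometer, so vertical flow is downward (recharge condition).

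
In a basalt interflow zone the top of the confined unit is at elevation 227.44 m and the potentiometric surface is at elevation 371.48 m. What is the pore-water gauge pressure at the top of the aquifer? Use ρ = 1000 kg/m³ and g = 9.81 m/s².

Pressure head at the aquifer top: ψ = h − z = 371.48 − 227.44 = 144.04 m.
P = ρgψ = 1000 × 9.81 × 144.04 = 1413032 Pa ≈ 1410 kPa.

P ≈ 1410 kPa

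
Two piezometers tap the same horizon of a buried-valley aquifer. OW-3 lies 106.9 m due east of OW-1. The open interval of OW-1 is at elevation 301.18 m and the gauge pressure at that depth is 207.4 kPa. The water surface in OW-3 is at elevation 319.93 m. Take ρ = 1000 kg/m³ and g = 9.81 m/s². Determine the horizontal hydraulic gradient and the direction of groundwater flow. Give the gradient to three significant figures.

i ≈ 0.0224; groundwater flows toward the east

Pressure head at OW-1: ψ = P/(ρg) = 207.4×1000 / (1000 × 9.81) = 21.14 m.
Total head at OW-1: h = z + ψ = 301.18 + 21.14 = 322.32 m.
Total head at OW-3: h = 319.93 m (water level in the piezometer is the total head).
Head difference: h(OW-1) − h(OW-3) = 322.32 − 319.93 = 2.39 m.
Hydraulic gradient: i = |Δh| / L = 2.39 / 106.9 = 0.0224.
Flow is from higher to lower head: from OW-1 toward OW-3, i.e. toward the east.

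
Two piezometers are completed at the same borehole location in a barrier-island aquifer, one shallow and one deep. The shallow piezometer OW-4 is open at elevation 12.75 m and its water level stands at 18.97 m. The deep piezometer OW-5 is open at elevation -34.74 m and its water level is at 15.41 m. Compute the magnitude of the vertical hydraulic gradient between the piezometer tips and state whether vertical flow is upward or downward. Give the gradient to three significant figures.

Total head at OW-4: h = 18.97 m (water level in the standpipe).
Total head at OW-5: h = 15.41 m.
Δh = h(OW-4) − h(OW-5) = 18.97 − 15.41 = 3.56 m.
Vertical separation Δz = 12.75 − (-34.74) = 47.49 m.
|i_v| = |Δh| / Δz = 3.56 / 47.49 = 0.0750.
Head is higher in the shallow piezometer, so vertical flow is downward (recharge condition).

|i_v| ≈ 0.0750; vertical flow is downward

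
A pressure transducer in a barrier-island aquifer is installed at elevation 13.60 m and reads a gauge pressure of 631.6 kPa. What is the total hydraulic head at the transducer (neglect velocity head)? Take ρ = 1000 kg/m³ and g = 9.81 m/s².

ψ = P/(ρg) = 631.6×1000 / (1000 × 9.81) = 64.38 m.
h = z + ψ = 13.60 + 64.38 = 77.98 m.

h ≈ 77.98 m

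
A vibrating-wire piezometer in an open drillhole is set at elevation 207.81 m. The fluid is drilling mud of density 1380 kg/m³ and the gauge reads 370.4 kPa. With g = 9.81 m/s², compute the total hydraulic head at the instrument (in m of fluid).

ψ = P/(ρg) = 370.4×1000 / (1380 × 9.81) = 27.36 m.
h = z + ψ = 207.81 + 27.36 = 235.17 m.

h ≈ 235.17 m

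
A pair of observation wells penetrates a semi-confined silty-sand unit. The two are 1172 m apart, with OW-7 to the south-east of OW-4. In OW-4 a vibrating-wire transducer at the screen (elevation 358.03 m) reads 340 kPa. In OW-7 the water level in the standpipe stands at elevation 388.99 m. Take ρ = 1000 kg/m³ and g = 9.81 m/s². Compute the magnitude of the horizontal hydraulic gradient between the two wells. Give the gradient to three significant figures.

Pressure head at OW-4: ψ = P/(ρg) = 340×1000 / (1000 × 9.81) = 34.66 m.
Total head at OW-4: h = z + ψ = 358.03 + 34.66 = 392.69 m.
Total head at OW-7: h = 388.99 m (water level in the piezometer is the total head).
Head difference: h(OW-4) − h(OW-7) = 392.69 − 388.99 = 3.70 m.
Hydraulic gradient: i = |Δh| / L = 3.70 / 1172 = 0.00316.

i ≈ 0.00316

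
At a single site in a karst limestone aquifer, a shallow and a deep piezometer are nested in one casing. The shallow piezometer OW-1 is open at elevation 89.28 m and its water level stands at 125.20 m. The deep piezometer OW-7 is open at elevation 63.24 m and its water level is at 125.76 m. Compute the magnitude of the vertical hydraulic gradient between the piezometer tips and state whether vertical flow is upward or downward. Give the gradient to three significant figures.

Total head at OW-1: h = 125.20 m (water level in the standpipe).
Total head at OW-7: h = 125.76 m.
Δh = h(OW-1) − h(OW-7) = 125.20 − 125.76 = -0.56 m.
Vertical separation Δz = 89.28 − 63.24 = 26.04 m.
|i_v| = |Δh| / Δz = 0.56 / 26.04 = 0.0215.
Head is higher in the deep piezometer, so vertical flow is upward (discharge condition).

|i_v| ≈ 0.0215; vertical flow is upward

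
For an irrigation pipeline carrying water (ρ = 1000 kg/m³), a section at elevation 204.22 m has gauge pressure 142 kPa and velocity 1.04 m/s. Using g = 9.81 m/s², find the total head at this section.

h ≈ 218.75 m

Pressure head ψ = P/(ρg) = 142×1000 / (1000 × 9.81) = 14.48 m.
Velocity head = v²/(2g) = 1.04² / (2 × 9.81) = 0.055 m.
h = z + ψ + v²/(2g) = 204.22 + 14.48 + 0.055 = 218.75 m.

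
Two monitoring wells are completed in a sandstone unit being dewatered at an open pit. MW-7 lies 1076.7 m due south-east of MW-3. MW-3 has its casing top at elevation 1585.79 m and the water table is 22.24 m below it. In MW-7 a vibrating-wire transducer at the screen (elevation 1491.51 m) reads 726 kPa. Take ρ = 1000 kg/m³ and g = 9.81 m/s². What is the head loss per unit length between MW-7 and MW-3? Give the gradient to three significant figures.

i ≈ 0.00183 m/m

Total head at MW-3: h = 1585.79 − 22.24 = 1563.55 m.
Pressure head at MW-7: ψ = P/(ρg) = 726×1000 / (1000 × 9.81) = 74.01 m.
Total head at MW-7: h = z + ψ = 1491.51 + 74.01 = 1565.52 m.
Head difference: h(MW-3) − h(MW-7) = 1563.55 − 1565.52 = -1.97 m.
Hydraulic gradient: i = |Δh| / L = 1.97 / 1076.7 = 0.00183.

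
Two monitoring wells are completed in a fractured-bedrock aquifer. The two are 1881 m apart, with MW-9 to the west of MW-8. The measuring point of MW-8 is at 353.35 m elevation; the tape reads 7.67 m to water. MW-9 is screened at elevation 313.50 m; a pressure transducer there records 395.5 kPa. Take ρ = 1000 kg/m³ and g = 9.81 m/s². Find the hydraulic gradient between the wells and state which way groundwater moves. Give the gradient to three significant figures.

Total head at MW-8: h = 353.35 − 7.67 = 345.68 m.
Pressure head at MW-9: ψ = P/(ρg) = 395.5×1000 / (1000 × 9.81) = 40.32 m.
Total head at MW-9: h = z + ψ = 313.50 + 40.32 = 353.82 m.
Head difference: h(MW-8) − h(MW-9) = 345.68 − 353.82 = -8.14 m.
Hydraulic gradient: i = |Δh| / L = 8.14 / 1881 = 0.00433.
Flow is from higher to lower head: from MW-9 toward MW-8, i.e. toward the east.

i ≈ 0.00433; groundwater flows toward the east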